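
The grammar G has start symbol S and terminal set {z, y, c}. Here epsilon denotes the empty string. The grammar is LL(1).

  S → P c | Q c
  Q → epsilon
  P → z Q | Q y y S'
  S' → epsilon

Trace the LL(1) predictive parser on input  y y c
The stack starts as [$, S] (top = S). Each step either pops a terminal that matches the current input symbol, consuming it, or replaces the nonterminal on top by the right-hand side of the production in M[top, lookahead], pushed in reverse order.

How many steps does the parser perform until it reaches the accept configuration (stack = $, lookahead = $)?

step 1: stack=$ S  input=y y c $  — expand S → P c
step 2: stack=$ c P  input=y y c $  — expand P → Q y y S'
step 3: stack=$ c S' y y Q  input=y y c $  — expand Q → epsilon
step 4: stack=$ c S' y y  input=y y c $  — match y
step 5: stack=$ c S' y  input=y c $  — match y
step 6: stack=$ c S'  input=c $  — expand S' → epsilon
step 7: stack=$ c  input=c $  — match c
Accept reached after 7 steps.

7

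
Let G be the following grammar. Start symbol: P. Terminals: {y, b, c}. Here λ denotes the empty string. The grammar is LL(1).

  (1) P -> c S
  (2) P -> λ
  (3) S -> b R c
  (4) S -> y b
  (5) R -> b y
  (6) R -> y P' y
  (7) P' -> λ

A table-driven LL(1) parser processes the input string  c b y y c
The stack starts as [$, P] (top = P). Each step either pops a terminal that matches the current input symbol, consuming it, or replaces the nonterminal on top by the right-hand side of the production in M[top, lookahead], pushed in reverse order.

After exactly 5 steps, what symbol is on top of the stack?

step 1: stack=$ P  input=c b y y c $  — expand P -> c S
step 2: stack=$ S c  input=c b y y c $  — match c
step 3: stack=$ S  input=b y y c $  — expand S -> b R c
step 4: stack=$ c R b  input=b y y c $  — match b
step 5: stack=$ c R  input=y y c $  — expand R -> y P' y
Stack after step 5: $ c y P' y (top = y).

y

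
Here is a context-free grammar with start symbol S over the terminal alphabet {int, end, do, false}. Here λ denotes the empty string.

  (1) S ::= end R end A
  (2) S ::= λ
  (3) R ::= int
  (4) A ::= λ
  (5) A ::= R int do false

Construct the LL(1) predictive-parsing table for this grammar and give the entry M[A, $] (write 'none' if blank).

A ::= λ

FIRST(S) = {λ, end}
FIRST(R) = {int}
FIRST(A) = {λ, int}  (via R int do false)
FOLLOW(S) includes $ since S is the start symbol.
FOLLOW(S): S appears on no right-hand side. Thus FOLLOW(S) = {$}.
FOLLOW(A): in S::=end R end A, the suffix after A is empty, so FOLLOW(A) ⊇ FOLLOW(S) = {$}. Thus FOLLOW(A) = {$}.
For A ::= λ: FIRST(λ) = {λ}, so it goes in M[A, t] for t ∈ {}; since λ ∈ FIRST, also for every t ∈ FOLLOW(A) = {$}.
For A ::= R int do false: FIRST(R int do false) = {int}, so it goes in M[A, t] for t ∈ {int}.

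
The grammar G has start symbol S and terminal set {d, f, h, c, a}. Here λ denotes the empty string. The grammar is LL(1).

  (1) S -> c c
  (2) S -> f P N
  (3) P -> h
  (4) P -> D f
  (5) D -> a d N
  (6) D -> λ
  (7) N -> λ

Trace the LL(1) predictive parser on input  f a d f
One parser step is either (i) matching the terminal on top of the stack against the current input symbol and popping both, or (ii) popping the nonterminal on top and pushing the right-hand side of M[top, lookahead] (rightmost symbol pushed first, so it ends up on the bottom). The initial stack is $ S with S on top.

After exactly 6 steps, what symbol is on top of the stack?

step 1: stack=$ S  input=f a d f $  — expand S -> f P N
step 2: stack=$ N P f  input=f a d f $  — match f
step 3: stack=$ N P  input=a d f $  — expand P -> D f
step 4: stack=$ N f D  input=a d f $  — expand D -> a d N
step 5: stack=$ N f N d a  input=a d f $  — match a
step 6: stack=$ N f N d  input=d f $  — match d
Stack after step 6: $ N f N (top = N).

N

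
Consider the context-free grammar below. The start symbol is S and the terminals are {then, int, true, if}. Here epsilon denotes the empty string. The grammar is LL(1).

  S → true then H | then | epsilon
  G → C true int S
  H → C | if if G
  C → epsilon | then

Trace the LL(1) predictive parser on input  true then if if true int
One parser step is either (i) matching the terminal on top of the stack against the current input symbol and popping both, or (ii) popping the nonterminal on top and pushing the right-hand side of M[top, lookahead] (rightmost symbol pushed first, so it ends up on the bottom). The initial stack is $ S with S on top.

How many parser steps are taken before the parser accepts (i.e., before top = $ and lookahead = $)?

11

step 1: stack=$ S  input=true then if if true int $  — expand S → true then H
step 2: stack=$ H then true  input=true then if if true int $  — match true
step 3: stack=$ H then  input=then if if true int $  — match then
step 4: stack=$ H  input=if if true int $  — expand H → if if G
step 5: stack=$ G if if  input=if if true int $  — match if
step 6: stack=$ G if  input=if true int $  — match if
step 7: stack=$ G  input=true int $  — expand G → C true int S
step 8: stack=$ S int true C  input=true int $  — expand C → epsilon
step 9: stack=$ S int true  input=true int $  — match true
step 10: stack=$ S int  input=int $  — match int
step 11: stack=$ S  input=$  — expand S → epsilon
Accept reached after 11 steps.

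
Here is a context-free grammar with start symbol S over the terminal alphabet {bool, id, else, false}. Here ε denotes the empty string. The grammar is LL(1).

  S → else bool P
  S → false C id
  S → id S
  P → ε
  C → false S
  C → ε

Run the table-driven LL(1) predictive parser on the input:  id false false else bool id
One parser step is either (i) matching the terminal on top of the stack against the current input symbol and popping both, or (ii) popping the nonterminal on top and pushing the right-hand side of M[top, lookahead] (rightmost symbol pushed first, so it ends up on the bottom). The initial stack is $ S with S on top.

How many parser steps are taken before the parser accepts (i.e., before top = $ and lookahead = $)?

11

      Stack             Input                          Action
   1  $ S               id false false else bool id $  expand S → id S
   2  $ S id            id false false else bool id $  match id
   3  $ S               false false else bool id $     expand S → false C id
   4  $ id C false      false false else bool id $     match false
   5  $ id C            false else bool id $           expand C → false S
   6  $ id S false      false else bool id $           match false
   7  $ id S            else bool id $                 expand S → else bool P
   8  $ id P bool else  else bool id $                 match else
   9  $ id P bool       bool id $                      match bool
  10  $ id P            id $                           expand P → ε
  11  $ id              id $                           match id
Accept reached after 11 steps.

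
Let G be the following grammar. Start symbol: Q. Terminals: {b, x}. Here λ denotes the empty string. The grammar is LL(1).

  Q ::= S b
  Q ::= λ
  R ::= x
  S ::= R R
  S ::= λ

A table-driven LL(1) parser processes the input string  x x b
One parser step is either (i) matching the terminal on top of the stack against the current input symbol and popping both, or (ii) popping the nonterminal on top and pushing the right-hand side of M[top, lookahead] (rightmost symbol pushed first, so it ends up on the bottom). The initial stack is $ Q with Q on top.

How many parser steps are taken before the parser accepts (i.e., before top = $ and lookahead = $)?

7

     Stack    Input    Action
  1  $ Q      x x b $  expand Q ::= S b
  2  $ b S    x x b $  expand S ::= R R
  3  $ b R R  x x b $  expand R ::= x
  4  $ b R x  x x b $  match x
  5  $ b R    x b $    expand R ::= x
  6  $ b x    x b $    match x
  7  $ b      b $      match b
Accept reached after 7 steps.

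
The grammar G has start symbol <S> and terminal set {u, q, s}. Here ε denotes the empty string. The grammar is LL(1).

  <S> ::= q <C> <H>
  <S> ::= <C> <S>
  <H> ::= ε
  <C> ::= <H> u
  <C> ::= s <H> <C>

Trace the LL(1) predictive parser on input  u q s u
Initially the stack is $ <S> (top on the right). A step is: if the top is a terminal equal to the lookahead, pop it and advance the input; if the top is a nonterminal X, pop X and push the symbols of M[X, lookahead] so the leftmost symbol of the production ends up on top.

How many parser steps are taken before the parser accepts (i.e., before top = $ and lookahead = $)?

step 1: stack=$ <S>  input=u q s u $  — expand <S> ::= <C> <S>
step 2: stack=$ <S> <C>  input=u q s u $  — expand <C> ::= <H> u
step 3: stack=$ <S> u <H>  input=u q s u $  — expand <H> ::= ε
step 4: stack=$ <S> u  input=u q s u $  — match u
step 5: stack=$ <S>  input=q s u $  — expand <S> ::= q <C> <H>
step 6: stack=$ <H> <C> q  input=q s u $  — match q
step 7: stack=$ <H> <C>  input=s u $  — expand <C> ::= s <H> <C>
step 8: stack=$ <H> <C> <H> s  input=s u $  — match s
step 9: stack=$ <H> <C> <H>  input=u $  — expand <H> ::= ε
step 10: stack=$ <H> <C>  input=u $  — expand <C> ::= <H> u
step 11: stack=$ <H> u <H>  input=u $  — expand <H> ::= ε
step 12: stack=$ <H> u  input=u $  — match u
step 13: stack=$ <H>  input=$  — expand <H> ::= ε
Accept reached after 13 steps.

13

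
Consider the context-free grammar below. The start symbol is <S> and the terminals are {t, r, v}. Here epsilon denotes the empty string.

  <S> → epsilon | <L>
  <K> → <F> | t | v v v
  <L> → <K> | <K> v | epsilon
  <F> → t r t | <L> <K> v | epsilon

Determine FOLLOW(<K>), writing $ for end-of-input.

FIRST(<S>): from <S>→epsilon we get {epsilon}; from <S>→<L> we get {epsilon, t, v}. So FIRST(<S>) = {epsilon, t, v}.
FIRST(<K>): from <K>→<F> we get {epsilon, t, v}; from <K>→t we get {t}; from <K>→v v v we get {v}. So FIRST(<K>) = {epsilon, t, v}.
FIRST(<L>): from <L>→<K> we get {epsilon, t, v}; from <L>→<K> v we get {t, v}; from <L>→epsilon we get {epsilon}. So FIRST(<L>) = {epsilon, t, v}.
FIRST(<F>): from <F>→t r t we get {t}; from <F>→<L> <K> v we get {t, v}; from <F>→epsilon we get {epsilon}. So FIRST(<F>) = {epsilon, t, v}.
FOLLOW(<S>) includes $ since <S> is the start symbol.
FOLLOW(<S>): <S> appears on no right-hand side. Thus FOLLOW(<S>) = {$}.
FOLLOW(<L>): in <S>→<L>, the suffix after <L> is empty, so FOLLOW(<L>) ⊇ FOLLOW(<S>) = {$}; in <F>→<L> <K> v, <L> is followed by <K> v with FIRST {t, v}. Thus FOLLOW(<L>) = {$, t, v}.
FOLLOW(<K>): in <L>→<K>, the suffix after <K> is empty, so FOLLOW(<K>) ⊇ FOLLOW(<L>) = {$, t, v}; in <L>→<K> v, <K> is followed by v with FIRST {v}; in <F>→<L> <K> v, <K> is followed by v with FIRST {v}. Thus FOLLOW(<K>) = {$, t, v}.
FOLLOW(<F>): in <K>→<F>, the suffix after <F> is empty, so FOLLOW(<F>) ⊇ FOLLOW(<K>) = {$, t, v}. Thus FOLLOW(<F>) = {$, t, v}.

{$, t, v}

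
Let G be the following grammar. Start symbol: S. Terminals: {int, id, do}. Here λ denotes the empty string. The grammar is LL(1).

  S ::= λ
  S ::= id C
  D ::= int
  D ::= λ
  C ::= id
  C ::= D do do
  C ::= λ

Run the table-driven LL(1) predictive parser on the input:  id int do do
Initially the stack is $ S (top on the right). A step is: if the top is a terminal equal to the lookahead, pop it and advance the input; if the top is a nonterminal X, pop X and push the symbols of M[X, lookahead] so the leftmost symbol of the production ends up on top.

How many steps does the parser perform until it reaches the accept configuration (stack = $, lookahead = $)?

     Stack        Input           Action
  1  $ S          id int do do $  expand S ::= id C
  2  $ C id       id int do do $  match id
  3  $ C          int do do $     expand C ::= D do do
  4  $ do do D    int do do $     expand D ::= int
  5  $ do do int  int do do $     match int
  6  $ do do      do do $         match do
  7  $ do         do $            match do
Accept reached after 7 steps.

7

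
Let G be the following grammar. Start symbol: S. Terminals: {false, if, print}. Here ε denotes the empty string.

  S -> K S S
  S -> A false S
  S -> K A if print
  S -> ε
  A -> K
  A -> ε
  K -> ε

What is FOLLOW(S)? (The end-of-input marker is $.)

FIRST(K): from K->ε we get {ε}. So FIRST(K) = {ε}.
FIRST(A): from A->K we get {ε}; from A->ε we get {ε}. So FIRST(A) = {ε}.
FIRST(S): from S->K S S we get {ε, false, if}; from S->A false S we get {false}; from S->K A if print we get {if}; from S->ε we get {ε}. So FIRST(S) = {ε, false, if}.
FOLLOW(S) includes $ since S is the start symbol.
FOLLOW(S): in S->K S S (occurrence 1), S is followed by S with FIRST {ε, false, if}; in S->K S S (occurrence 1), the suffix after S is nullable (adds nothing new); in S->K S S (occurrence 2), the suffix after S is empty (adds nothing new); in S->A false S, the suffix after S is empty (adds nothing new). Thus FOLLOW(S) = {$, false, if}.
FOLLOW(A): in S->A false S, A is followed by false S with FIRST {false}; in S->K A if print, A is followed by if print with FIRST {if}. Thus FOLLOW(A) = {false, if}.
FOLLOW(K): in S->K S S, K is followed by S S with FIRST {ε, false, if}; in S->K S S, the suffix after K is nullable, so FOLLOW(K) ⊇ FOLLOW(S) = {$, false, if}; in S->K A if print, K is followed by A if print with FIRST {if}; in A->K, the suffix after K is empty, so FOLLOW(K) ⊇ FOLLOW(A) = {false, if}. Thus FOLLOW(K) = {$, false, if}.

{$, false, if}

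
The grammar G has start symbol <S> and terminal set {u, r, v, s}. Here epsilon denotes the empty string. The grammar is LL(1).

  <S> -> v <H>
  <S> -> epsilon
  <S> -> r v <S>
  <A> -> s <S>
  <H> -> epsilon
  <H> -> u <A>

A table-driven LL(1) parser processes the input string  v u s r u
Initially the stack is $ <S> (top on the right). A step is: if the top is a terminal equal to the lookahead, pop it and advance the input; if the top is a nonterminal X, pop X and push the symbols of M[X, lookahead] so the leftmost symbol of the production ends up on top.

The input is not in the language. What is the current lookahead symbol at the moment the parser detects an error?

     Stack      Input        Action
  1  $ <S>      v u s r u $  expand <S> -> v <H>
  2  $ <H> v    v u s r u $  match v
  3  $ <H>      u s r u $    expand <H> -> u <A>
  4  $ <A> u    u s r u $    match u
  5  $ <A>      s r u $      expand <A> -> s <S>
  6  $ <S> s    s r u $      match s
  7  $ <S>      r u $        expand <S> -> r v <S>
  8  $ <S> v r  r u $        match r
  9  $ <S> v    u $          error: top is terminal v but lookahead is u

u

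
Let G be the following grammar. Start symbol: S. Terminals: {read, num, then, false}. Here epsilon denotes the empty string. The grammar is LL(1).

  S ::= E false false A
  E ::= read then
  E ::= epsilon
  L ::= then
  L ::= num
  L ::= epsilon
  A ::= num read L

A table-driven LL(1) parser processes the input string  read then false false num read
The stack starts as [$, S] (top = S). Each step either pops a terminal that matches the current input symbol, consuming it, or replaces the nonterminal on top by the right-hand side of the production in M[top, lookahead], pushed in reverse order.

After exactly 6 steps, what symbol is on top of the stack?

A

step 1: stack=$ S  input=read then false false num read $  — expand S ::= E false false A
step 2: stack=$ A false false E  input=read then false false num read $  — expand E ::= read then
step 3: stack=$ A false false then read  input=read then false false num read $  — match read
step 4: stack=$ A false false then  input=then false false num read $  — match then
step 5: stack=$ A false false  input=false false num read $  — match false
step 6: stack=$ A false  input=false num read $  — match false
Stack after step 6: $ A (top = A).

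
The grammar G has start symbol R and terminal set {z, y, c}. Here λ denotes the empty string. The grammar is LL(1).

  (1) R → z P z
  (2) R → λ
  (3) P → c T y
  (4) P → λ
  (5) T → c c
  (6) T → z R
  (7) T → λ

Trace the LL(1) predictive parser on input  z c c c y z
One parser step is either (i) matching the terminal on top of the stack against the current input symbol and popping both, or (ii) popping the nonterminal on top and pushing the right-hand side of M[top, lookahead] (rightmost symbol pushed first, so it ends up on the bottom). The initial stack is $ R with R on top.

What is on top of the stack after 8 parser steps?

z

     Stack      Input          Action
  1  $ R        z c c c y z $  expand R → z P z
  2  $ z P z    z c c c y z $  match z
  3  $ z P      c c c y z $    expand P → c T y
  4  $ z y T c  c c c y z $    match c
  5  $ z y T    c c y z $      expand T → c c
  6  $ z y c c  c c y z $      match c
  7  $ z y c    c y z $        match c
  8  $ z y      y z $          match y
Stack after step 8: $ z (top = z).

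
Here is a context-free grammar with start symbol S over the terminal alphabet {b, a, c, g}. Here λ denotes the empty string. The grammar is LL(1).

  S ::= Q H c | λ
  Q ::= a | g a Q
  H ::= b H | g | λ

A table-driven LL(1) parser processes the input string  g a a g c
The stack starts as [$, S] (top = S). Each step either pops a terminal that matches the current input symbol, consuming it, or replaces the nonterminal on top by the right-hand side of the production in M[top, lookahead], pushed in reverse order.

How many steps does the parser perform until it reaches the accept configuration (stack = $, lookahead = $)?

9

step 1: stack=$ S  input=g a a g c $  — expand S ::= Q H c
step 2: stack=$ c H Q  input=g a a g c $  — expand Q ::= g a Q
step 3: stack=$ c H Q a g  input=g a a g c $  — match g
step 4: stack=$ c H Q a  input=a a g c $  — match a
step 5: stack=$ c H Q  input=a g c $  — expand Q ::= a
step 6: stack=$ c H a  input=a g c $  — match a
step 7: stack=$ c H  input=g c $  — expand H ::= g
step 8: stack=$ c g  input=g c $  — match g
step 9: stack=$ c  input=c $  — match c
Accept reached after 9 steps.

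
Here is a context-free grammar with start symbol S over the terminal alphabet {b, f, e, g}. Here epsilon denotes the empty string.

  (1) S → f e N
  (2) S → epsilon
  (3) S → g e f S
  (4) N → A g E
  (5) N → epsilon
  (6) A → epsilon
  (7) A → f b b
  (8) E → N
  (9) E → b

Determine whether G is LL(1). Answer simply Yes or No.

FIRST(S) = {epsilon, f, g}
FIRST(N) = {epsilon, f, g}
FIRST(A) = {epsilon, f}
FIRST(E) = {epsilon, b, f, g}
FOLLOW(S) = {$}
FOLLOW(N) = {$}
FOLLOW(A) = {g}
FOLLOW(E) = {$}
Each cell of M receives at most one production.

Yes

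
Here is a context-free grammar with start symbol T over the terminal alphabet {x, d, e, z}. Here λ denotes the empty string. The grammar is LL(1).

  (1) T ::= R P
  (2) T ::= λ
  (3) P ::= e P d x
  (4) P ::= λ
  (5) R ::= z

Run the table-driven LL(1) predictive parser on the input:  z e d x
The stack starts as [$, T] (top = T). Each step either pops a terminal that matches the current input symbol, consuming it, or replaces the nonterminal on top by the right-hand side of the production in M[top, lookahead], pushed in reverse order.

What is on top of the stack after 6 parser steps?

d

step 1: stack=$ T  input=z e d x $  — expand T ::= R P
step 2: stack=$ P R  input=z e d x $  — expand R ::= z
step 3: stack=$ P z  input=z e d x $  — match z
step 4: stack=$ P  input=e d x $  — expand P ::= e P d x
step 5: stack=$ x d P e  input=e d x $  — match e
step 6: stack=$ x d P  input=d x $  — expand P ::= λ
Stack after step 6: $ x d (top = d).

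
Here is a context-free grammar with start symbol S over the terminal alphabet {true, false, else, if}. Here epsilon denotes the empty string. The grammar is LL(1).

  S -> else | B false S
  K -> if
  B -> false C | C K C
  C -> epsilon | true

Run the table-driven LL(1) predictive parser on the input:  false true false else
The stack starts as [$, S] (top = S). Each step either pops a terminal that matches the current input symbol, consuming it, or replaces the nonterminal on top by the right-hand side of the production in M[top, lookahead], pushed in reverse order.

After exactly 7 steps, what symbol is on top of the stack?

else

     Stack              Input                    Action
  1  $ S                false true false else $  expand S -> B false S
  2  $ S false B        false true false else $  expand B -> false C
  3  $ S false C false  false true false else $  match false
  4  $ S false C        true false else $        expand C -> true
  5  $ S false true     true false else $        match true
  6  $ S false          false else $             match false
  7  $ S                else $                   expand S -> else
Stack after step 7: $ else (top = else).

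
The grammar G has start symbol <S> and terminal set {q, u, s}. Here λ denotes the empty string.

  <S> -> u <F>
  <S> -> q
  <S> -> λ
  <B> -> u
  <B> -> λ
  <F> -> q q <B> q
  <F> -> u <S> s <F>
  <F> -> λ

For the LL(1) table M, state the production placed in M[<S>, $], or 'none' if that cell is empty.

<S> -> λ

FIRST(<S>): from <S>->u <F> we get {u}; from <S>->q we get {q}; from <S>->λ we get {λ}. So FIRST(<S>) = {λ, q, u}.
FIRST(<B>): from <B>->u we get {u}; from <B>->λ we get {λ}. So FIRST(<B>) = {λ, u}.
FIRST(<F>): from <F>->q q <B> q we get {q}; from <F>->u <S> s <F> we get {u}; from <F>->λ we get {λ}. So FIRST(<F>) = {λ, q, u}.
FOLLOW(<S>) includes $ since <S> is the start symbol.
FOLLOW(<S>): in <F>->u <S> s <F>, <S> is followed by s <F> with FIRST {s}. Thus FOLLOW(<S>) = {$, s}.
For <S> -> u <F>: FIRST(u <F>) = {u}, so it goes in M[<S>, t] for t ∈ {u}.
For <S> -> q: FIRST(q) = {q}, so it goes in M[<S>, t] for t ∈ {q}.
For <S> -> λ: FIRST(λ) = {λ}, so it goes in M[<S>, t] for t ∈ {}; since λ ∈ FIRST, also for every t ∈ FOLLOW(<S>) = {$, s}.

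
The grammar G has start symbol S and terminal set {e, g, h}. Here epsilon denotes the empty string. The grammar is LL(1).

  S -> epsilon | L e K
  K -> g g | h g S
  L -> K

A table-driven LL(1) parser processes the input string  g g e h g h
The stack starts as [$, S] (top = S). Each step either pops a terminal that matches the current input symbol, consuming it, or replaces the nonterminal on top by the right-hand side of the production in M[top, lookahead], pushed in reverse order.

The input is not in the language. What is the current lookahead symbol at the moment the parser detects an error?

step 1: stack=$ S  input=g g e h g h $  — expand S -> L e K
step 2: stack=$ K e L  input=g g e h g h $  — expand L -> K
step 3: stack=$ K e K  input=g g e h g h $  — expand K -> g g
step 4: stack=$ K e g g  input=g g e h g h $  — match g
step 5: stack=$ K e g  input=g e h g h $  — match g
step 6: stack=$ K e  input=e h g h $  — match e
step 7: stack=$ K  input=h g h $  — expand K -> h g S
step 8: stack=$ S g h  input=h g h $  — match h
step 9: stack=$ S g  input=g h $  — match g
step 10: stack=$ S  input=h $  — expand S -> L e K
step 11: stack=$ K e L  input=h $  — expand L -> K
step 12: stack=$ K e K  input=h $  — expand K -> h g S
step 13: stack=$ K e S g h  input=h $  — match h
step 14: stack=$ K e S g  input=$  — error: top is terminal g but lookahead is $

$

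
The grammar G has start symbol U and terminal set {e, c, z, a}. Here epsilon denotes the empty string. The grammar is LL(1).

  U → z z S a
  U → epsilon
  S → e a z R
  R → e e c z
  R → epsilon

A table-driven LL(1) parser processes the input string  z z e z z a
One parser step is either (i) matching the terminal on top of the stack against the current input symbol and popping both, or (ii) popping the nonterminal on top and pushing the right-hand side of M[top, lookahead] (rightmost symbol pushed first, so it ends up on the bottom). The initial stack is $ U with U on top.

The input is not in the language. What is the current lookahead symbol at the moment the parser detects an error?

z

step 1: stack=$ U  input=z z e z z a $  — expand U → z z S a
step 2: stack=$ a S z z  input=z z e z z a $  — match z
step 3: stack=$ a S z  input=z e z z a $  — match z
step 4: stack=$ a S  input=e z z a $  — expand S → e a z R
step 5: stack=$ a R z a e  input=e z z a $  — match e
step 6: stack=$ a R z a  input=z z a $  — error: top is terminal a but lookahead is z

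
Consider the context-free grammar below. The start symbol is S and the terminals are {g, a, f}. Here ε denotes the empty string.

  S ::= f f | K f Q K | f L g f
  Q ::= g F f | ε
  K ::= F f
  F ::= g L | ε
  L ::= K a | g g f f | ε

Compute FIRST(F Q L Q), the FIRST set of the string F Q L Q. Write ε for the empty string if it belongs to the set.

FIRST(Q) = {ε, g}
FIRST(F) = {ε, g}
FIRST(K) = {f, g}  (via F f)
FIRST(S) = {f, g}  (via K f Q K)
FIRST(L) = {ε, f, g}  (via K a)
FIRST(F Q L Q): take FIRST of each symbol in turn, carrying on past any symbol whose FIRST contains ε; result {ε, f, g}.

{ε, f, g}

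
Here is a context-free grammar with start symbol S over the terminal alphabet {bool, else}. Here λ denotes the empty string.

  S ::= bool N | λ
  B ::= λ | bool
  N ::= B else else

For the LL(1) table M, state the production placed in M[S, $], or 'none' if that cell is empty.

S ::= λ

FIRST(S) = {λ, bool}
FIRST(B) = {λ, bool}
FIRST(N) = {bool, else}  (via B else else)
FOLLOW(S) includes $ since S is the start symbol.
FOLLOW(S): S appears on no right-hand side. Thus FOLLOW(S) = {$}.
For S ::= bool N: FIRST(bool N) = {bool}, so it goes in M[S, t] for t ∈ {bool}.
For S ::= λ: FIRST(λ) = {λ}, so it goes in M[S, t] for t ∈ {}; since λ ∈ FIRST, also for every t ∈ FOLLOW(S) = {$}.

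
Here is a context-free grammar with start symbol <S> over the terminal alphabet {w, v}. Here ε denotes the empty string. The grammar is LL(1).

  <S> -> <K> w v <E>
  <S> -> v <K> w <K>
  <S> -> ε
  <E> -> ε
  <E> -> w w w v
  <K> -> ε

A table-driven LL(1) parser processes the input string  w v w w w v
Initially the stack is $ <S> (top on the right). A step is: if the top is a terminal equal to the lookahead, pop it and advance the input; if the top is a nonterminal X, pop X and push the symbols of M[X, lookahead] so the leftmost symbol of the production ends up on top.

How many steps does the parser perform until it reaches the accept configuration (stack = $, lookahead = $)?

step 1: stack=$ <S>  input=w v w w w v $  — expand <S> -> <K> w v <E>
step 2: stack=$ <E> v w <K>  input=w v w w w v $  — expand <K> -> ε
step 3: stack=$ <E> v w  input=w v w w w v $  — match w
step 4: stack=$ <E> v  input=v w w w v $  — match v
step 5: stack=$ <E>  input=w w w v $  — expand <E> -> w w w v
step 6: stack=$ v w w w  input=w w w v $  — match w
step 7: stack=$ v w w  input=w w v $  — match w
step 8: stack=$ v w  input=w v $  — match w
step 9: stack=$ v  input=v $  — match v
Accept reached after 9 steps.

9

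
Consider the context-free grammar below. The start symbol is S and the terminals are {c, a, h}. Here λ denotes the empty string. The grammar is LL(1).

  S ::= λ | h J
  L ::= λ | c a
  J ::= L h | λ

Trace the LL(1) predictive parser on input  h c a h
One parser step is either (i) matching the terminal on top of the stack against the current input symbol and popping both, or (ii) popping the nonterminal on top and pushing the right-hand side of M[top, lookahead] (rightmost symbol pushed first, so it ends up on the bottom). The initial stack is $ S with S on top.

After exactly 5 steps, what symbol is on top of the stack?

step 1: stack=$ S  input=h c a h $  — expand S ::= h J
step 2: stack=$ J h  input=h c a h $  — match h
step 3: stack=$ J  input=c a h $  — expand J ::= L h
step 4: stack=$ h L  input=c a h $  — expand L ::= c a
step 5: stack=$ h a c  input=c a h $  — match c
Stack after step 5: $ h a (top = a).

a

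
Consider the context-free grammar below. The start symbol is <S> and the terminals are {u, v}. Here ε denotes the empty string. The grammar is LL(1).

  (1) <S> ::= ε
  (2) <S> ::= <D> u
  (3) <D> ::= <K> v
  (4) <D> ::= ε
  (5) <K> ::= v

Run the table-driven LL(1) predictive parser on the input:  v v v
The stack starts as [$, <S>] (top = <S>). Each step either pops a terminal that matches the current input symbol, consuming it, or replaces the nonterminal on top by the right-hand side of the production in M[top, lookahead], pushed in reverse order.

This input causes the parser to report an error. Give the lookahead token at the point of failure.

step 1: stack=$ <S>  input=v v v $  — expand <S> ::= <D> u
step 2: stack=$ u <D>  input=v v v $  — expand <D> ::= <K> v
step 3: stack=$ u v <K>  input=v v v $  — expand <K> ::= v
step 4: stack=$ u v v  input=v v v $  — match v
step 5: stack=$ u v  input=v v $  — match v
step 6: stack=$ u  input=v $  — error: top is terminal u but lookahead is v

v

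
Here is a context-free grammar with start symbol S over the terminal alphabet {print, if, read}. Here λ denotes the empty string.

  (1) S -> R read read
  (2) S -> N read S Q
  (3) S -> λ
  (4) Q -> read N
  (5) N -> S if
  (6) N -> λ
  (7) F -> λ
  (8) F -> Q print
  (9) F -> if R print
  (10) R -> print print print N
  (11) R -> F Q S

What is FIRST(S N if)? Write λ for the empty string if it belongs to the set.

FIRST(Q): from Q->read N we get {read}. So FIRST(Q) = {read}.
FIRST(F): from F->λ we get {λ}; from F->Q print we get {read}; from F->if R print we get {if}. So FIRST(F) = {λ, if, read}.
FIRST(R): from R->print print print N we get {print}; from R->F Q S we get {if, read}. So FIRST(R) = {if, print, read}.
FIRST(S): from S->R read read we get {if, print, read}; from S->N read S Q we get {if, print, read}; from S->λ we get {λ}. So FIRST(S) = {λ, if, print, read}.
FIRST(N): from N->S if we get {if, print, read}; from N->λ we get {λ}. So FIRST(N) = {λ, if, print, read}.
FIRST(S N if): take FIRST of each symbol in turn, carrying on past any symbol whose FIRST contains λ; result {if, print, read}.

{if, print, read}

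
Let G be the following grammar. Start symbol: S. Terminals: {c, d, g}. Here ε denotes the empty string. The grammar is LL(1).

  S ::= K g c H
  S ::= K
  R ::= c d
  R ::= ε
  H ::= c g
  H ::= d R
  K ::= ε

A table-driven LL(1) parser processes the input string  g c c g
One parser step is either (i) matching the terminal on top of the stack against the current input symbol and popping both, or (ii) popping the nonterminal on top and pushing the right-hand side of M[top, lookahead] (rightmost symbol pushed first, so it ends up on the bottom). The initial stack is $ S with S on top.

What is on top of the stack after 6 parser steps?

step 1: stack=$ S  input=g c c g $  — expand S ::= K g c H
step 2: stack=$ H c g K  input=g c c g $  — expand K ::= ε
step 3: stack=$ H c g  input=g c c g $  — match g
step 4: stack=$ H c  input=c c g $  — match c
step 5: stack=$ H  input=c g $  — expand H ::= c g
step 6: stack=$ g c  input=c g $  — match c
Stack after step 6: $ g (top = g).

g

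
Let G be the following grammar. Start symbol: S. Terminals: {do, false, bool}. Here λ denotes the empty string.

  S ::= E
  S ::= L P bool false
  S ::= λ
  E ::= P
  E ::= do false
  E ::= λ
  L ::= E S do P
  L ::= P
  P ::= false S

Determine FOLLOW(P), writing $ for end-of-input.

FIRST(P) = {false}
FIRST(E) = {λ, do, false}  (via P)
FIRST(S) = {λ, do, false}  (via E, L P bool false)
FIRST(L) = {do, false}  (via E S do P, P)
FOLLOW(S) includes $ since S is the start symbol.
FOLLOW(L): in S::=L P bool false, L is followed by P bool false with FIRST {false}. Thus FOLLOW(L) = {false}.
FOLLOW(S): in L::=E S do P, S is followed by do P with FIRST {do}; in P::=false S, the suffix after S is empty, so FOLLOW(S) ⊇ FOLLOW(P) = {$, bool, do, false}. Thus FOLLOW(S) = {$, bool, do, false}.
FOLLOW(E): in S::=E, the suffix after E is empty, so FOLLOW(E) ⊇ FOLLOW(S) = {$, bool, do, false}; in L::=E S do P, E is followed by S do P with FIRST {do, false}. Thus FOLLOW(E) = {$, bool, do, false}.
FOLLOW(P): in S::=L P bool false, P is followed by bool false with FIRST {bool}; in E::=P, the suffix after P is empty, so FOLLOW(P) ⊇ FOLLOW(E) = {$, bool, do, false}; in L::=E S do P, the suffix after P is empty, so FOLLOW(P) ⊇ FOLLOW(L) = {false}; in L::=P, the suffix after P is empty, so FOLLOW(P) ⊇ FOLLOW(L) = {false}. Thus FOLLOW(P) = {$, bool, do, false}.

{$, bool, do, false}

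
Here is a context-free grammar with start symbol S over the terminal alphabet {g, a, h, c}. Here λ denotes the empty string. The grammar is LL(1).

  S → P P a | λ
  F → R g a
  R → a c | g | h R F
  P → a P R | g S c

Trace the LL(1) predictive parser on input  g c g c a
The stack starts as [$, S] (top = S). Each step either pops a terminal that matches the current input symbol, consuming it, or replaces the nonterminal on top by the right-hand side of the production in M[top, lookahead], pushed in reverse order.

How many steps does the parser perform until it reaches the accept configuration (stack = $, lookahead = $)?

step 1: stack=$ S  input=g c g c a $  — expand S → P P a
step 2: stack=$ a P P  input=g c g c a $  — expand P → g S c
step 3: stack=$ a P c S g  input=g c g c a $  — match g
step 4: stack=$ a P c S  input=c g c a $  — expand S → λ
step 5: stack=$ a P c  input=c g c a $  — match c
step 6: stack=$ a P  input=g c a $  — expand P → g S c
step 7: stack=$ a c S g  input=g c a $  — match g
step 8: stack=$ a c S  input=c a $  — expand S → λ
step 9: stack=$ a c  input=c a $  — match c
step 10: stack=$ a  input=a $  — match a
Accept reached after 10 steps.

10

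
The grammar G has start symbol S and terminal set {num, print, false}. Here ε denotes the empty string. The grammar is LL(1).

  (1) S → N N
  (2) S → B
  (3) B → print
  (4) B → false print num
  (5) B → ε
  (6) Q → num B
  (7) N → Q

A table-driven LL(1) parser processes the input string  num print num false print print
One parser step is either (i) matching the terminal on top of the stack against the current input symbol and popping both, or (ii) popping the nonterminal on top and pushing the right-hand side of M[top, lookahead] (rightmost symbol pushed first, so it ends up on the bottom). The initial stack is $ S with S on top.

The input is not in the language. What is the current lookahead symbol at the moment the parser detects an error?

step 1: stack=$ S  input=num print num false print print $  — expand S → N N
step 2: stack=$ N N  input=num print num false print print $  — expand N → Q
step 3: stack=$ N Q  input=num print num false print print $  — expand Q → num B
step 4: stack=$ N B num  input=num print num false print print $  — match num
step 5: stack=$ N B  input=print num false print print $  — expand B → print
step 6: stack=$ N print  input=print num false print print $  — match print
step 7: stack=$ N  input=num false print print $  — expand N → Q
step 8: stack=$ Q  input=num false print print $  — expand Q → num B
step 9: stack=$ B num  input=num false print print $  — match num
step 10: stack=$ B  input=false print print $  — expand B → false print num
step 11: stack=$ num print false  input=false print print $  — match false
step 12: stack=$ num print  input=print print $  — match print
step 13: stack=$ num  input=print $  — error: top is terminal num but lookahead is print

print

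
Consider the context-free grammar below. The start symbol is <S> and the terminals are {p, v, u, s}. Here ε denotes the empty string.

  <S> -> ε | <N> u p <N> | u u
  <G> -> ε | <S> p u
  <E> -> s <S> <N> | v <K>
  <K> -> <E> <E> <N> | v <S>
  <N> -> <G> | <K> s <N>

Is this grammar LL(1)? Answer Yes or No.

FIRST(<S>) = {ε, p, s, u, v}
FIRST(<G>) = {ε, p, s, u, v}
FIRST(<E>) = {s, v}
FIRST(<K>) = {s, v}
FIRST(<N>) = {ε, p, s, u, v}
FOLLOW(<S>) = {$, p, s, u, v}
FOLLOW(<G>) = {$, p, s, u, v}
FOLLOW(<E>) = {p, s, u, v}
FOLLOW(<K>) = {p, s, u, v}
FOLLOW(<N>) = {$, p, s, u, v}
Cell M[<G>, p] receives both <G> -> ε and <G> -> <S> p u — the grammar is not LL(1).

No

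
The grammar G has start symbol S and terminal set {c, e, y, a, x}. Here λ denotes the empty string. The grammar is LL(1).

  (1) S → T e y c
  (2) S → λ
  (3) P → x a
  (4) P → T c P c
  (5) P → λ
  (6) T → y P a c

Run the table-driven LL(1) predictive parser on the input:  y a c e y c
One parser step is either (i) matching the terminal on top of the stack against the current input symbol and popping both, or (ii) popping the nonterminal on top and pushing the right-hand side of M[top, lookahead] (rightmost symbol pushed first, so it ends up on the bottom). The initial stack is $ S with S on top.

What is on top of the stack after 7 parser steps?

y

     Stack            Input          Action
  1  $ S              y a c e y c $  expand S → T e y c
  2  $ c y e T        y a c e y c $  expand T → y P a c
  3  $ c y e c a P y  y a c e y c $  match y
  4  $ c y e c a P    a c e y c $    expand P → λ
  5  $ c y e c a      a c e y c $    match a
  6  $ c y e c        c e y c $      match c
  7  $ c y e          e y c $        match e
Stack after step 7: $ c y (top = y).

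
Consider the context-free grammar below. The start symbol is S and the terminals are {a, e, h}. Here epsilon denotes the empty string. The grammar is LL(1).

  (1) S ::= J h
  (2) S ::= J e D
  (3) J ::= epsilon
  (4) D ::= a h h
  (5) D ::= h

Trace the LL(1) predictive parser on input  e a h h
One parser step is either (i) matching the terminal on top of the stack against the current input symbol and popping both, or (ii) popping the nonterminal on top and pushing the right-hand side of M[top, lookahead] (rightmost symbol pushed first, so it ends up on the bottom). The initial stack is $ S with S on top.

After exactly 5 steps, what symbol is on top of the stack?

h

step 1: stack=$ S  input=e a h h $  — expand S ::= J e D
step 2: stack=$ D e J  input=e a h h $  — expand J ::= epsilon
step 3: stack=$ D e  input=e a h h $  — match e
step 4: stack=$ D  input=a h h $  — expand D ::= a h h
step 5: stack=$ h h a  input=a h h $  — match a
Stack after step 5: $ h h (top = h).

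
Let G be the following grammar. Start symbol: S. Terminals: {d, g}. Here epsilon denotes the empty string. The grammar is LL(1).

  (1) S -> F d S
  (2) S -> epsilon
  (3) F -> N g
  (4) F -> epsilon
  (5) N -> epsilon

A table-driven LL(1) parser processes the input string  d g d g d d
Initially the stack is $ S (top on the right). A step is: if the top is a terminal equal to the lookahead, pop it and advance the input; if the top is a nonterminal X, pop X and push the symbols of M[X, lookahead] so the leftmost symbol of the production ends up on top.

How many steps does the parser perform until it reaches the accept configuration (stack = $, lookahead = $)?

step 1: stack=$ S  input=d g d g d d $  — expand S -> F d S
step 2: stack=$ S d F  input=d g d g d d $  — expand F -> epsilon
step 3: stack=$ S d  input=d g d g d d $  — match d
step 4: stack=$ S  input=g d g d d $  — expand S -> F d S
step 5: stack=$ S d F  input=g d g d d $  — expand F -> N g
step 6: stack=$ S d g N  input=g d g d d $  — expand N -> epsilon
step 7: stack=$ S d g  input=g d g d d $  — match g
step 8: stack=$ S d  input=d g d d $  — match d
step 9: stack=$ S  input=g d d $  — expand S -> F d S
step 10: stack=$ S d F  input=g d d $  — expand F -> N g
step 11: stack=$ S d g N  input=g d d $  — expand N -> epsilon
step 12: stack=$ S d g  input=g d d $  — match g
step 13: stack=$ S d  input=d d $  — match d
step 14: stack=$ S  input=d $  — expand S -> F d S
step 15: stack=$ S d F  input=d $  — expand F -> epsilon
step 16: stack=$ S d  input=d $  — match d
step 17: stack=$ S  input=$  — expand S -> epsilon
Accept reached after 17 steps.

17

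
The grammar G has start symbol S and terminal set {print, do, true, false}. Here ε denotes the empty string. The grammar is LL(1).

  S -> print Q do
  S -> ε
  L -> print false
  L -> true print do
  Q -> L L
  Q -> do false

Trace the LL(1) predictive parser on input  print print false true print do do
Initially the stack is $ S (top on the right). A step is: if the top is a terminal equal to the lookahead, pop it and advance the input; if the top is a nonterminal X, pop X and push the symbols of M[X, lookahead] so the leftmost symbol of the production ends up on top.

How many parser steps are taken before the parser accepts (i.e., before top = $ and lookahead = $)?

step 1: stack=$ S  input=print print false true print do do $  — expand S -> print Q do
step 2: stack=$ do Q print  input=print print false true print do do $  — match print
step 3: stack=$ do Q  input=print false true print do do $  — expand Q -> L L
step 4: stack=$ do L L  input=print false true print do do $  — expand L -> print false
step 5: stack=$ do L false print  input=print false true print do do $  — match print
step 6: stack=$ do L false  input=false true print do do $  — match false
step 7: stack=$ do L  input=true print do do $  — expand L -> true print do
step 8: stack=$ do do print true  input=true print do do $  — match true
step 9: stack=$ do do print  input=print do do $  — match print
step 10: stack=$ do do  input=do do $  — match do
step 11: stack=$ do  input=do $  — match do
Accept reached after 11 steps.

11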